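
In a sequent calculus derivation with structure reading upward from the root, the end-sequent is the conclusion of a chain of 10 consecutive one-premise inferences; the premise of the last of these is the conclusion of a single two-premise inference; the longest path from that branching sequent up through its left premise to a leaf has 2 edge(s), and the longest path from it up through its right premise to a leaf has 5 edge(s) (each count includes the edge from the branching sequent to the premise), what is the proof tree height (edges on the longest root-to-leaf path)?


Longest path through the left premise: 2 edges (measured from the branching sequent)
Longest path through the right premise: 5 edges
Height of the subtree rooted at the branching sequent: max(2, 5) = 5
The branching sequent sits 10 edges above the root (the chain of one-premise inferences), so height = 5 + 10 = 15

15


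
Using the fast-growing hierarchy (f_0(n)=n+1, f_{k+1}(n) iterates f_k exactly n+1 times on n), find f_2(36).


f_2(36) = f_1^37(36)
f_1(m) = 2m + 1.
Iterating: f_1^k(n) = 2^k*(n+1) - 1.
f_2(36) = 2^37*(36+1) - 1 = 137438953472*37 - 1 = 5085241278463

5085241278463


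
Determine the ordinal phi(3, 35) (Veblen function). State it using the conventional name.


phi(3, 35):
phi(3, beta) = eta_beta (the beta-th eta number, fixed point of zeta).
phi(3, 35) = eta_35

eta_35


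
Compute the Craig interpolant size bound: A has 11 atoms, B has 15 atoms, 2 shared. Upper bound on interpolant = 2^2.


Shared atoms = 2
Craig interpolant size bound = 2^2
= 4

4


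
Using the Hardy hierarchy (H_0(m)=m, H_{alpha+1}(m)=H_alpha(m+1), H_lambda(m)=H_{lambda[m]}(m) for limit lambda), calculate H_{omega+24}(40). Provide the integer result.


H_{omega+24}(40):
Unwind the 24 successor steps: H_{omega+24}(40) = H_omega(40+24) = H_omega(64).
H_omega(m) = H_m(m) = m + m = 2m.
Result = 2 * 64 = 128

128


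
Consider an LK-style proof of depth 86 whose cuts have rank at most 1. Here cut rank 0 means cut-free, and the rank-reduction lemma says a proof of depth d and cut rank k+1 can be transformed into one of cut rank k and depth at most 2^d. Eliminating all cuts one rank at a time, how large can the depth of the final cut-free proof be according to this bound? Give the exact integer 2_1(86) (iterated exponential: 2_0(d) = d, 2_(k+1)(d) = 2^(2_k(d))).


Each rank reduction sends depth d to at most 2^d; cut rank r needs r reductions.
2_0(86) = 86
2_1(86) = 2^86 = 77371252455336267181195264
Cut-free depth bound = 77371252455336267181195264

77371252455336267181195264


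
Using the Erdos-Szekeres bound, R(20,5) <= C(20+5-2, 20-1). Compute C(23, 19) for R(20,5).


R(20,5) <= C(20+5-2, 20-1) = C(23, 19)
C(23, 19) = 23! / (19! * 4!)
= 8855

8855


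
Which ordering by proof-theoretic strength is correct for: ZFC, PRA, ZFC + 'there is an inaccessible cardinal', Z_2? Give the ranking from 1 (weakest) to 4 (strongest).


Ordering by consistency strength:
1. PRA
2. Z_2
3. ZFC
4. ZFC + 'there is an inaccessible cardinal'


ZFC=3, PRA=1, ZFC + 'there is an inaccessible cardinal'=4, Z_2=2


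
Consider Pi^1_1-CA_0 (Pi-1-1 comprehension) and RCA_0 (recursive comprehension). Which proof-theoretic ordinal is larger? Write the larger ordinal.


Proof-theoretic ordinal of Pi^1_1-CA_0 (Pi-1-1 comprehension): psi_0(Omega_omega)
Proof-theoretic ordinal of RCA_0 (recursive comprehension): omega^omega
Comparing: omega^omega < psi_0(Omega_omega).
The larger ordinal is psi_0(Omega_omega) (from Pi^1_1-CA_0 (Pi-1-1 comprehension)).

psi_0(Omega_omega)


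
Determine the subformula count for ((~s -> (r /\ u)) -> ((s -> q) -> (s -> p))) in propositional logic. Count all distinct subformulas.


Formula: ((~s -> (r /\ u)) -> ((s -> q) -> (s -> p)))
Subformulas found:
  1. q
  2. u
  3. s
  4. r
  5. p
  6. ~s
  7. (r /\ u)
  8. (s -> p)
  9. (s -> q)
  10. (~s -> (r /\ u))
  11. ((s -> q) -> (s -> p))
  12. ((~s -> (r /\ u)) -> ((s -> q) -> (s -> p)))
Total distinct subformulas = 12

12


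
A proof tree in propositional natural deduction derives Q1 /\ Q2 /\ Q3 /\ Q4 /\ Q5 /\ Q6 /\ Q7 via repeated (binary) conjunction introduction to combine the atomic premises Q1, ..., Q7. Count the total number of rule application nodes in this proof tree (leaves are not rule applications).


The target conjunction has 7 conjuncts, i.e. 6 binary /\ connectives.
Each conjunction-intro joins two pieces, so 7 atoms require 7-1 = 6 applications.
Total inference nodes = 6

6


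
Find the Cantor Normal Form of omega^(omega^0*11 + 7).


omega^(omega^0*11 + 7):
omega^0 = 1, so the exponent is 11 + 7 = 18 (finite ordinal addition).
Result = omega^18, already a single CNF term.

omega^18


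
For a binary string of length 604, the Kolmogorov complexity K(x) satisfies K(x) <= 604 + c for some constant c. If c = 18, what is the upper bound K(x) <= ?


K(x) <= |x| + c = 604 + 18 = 622

622


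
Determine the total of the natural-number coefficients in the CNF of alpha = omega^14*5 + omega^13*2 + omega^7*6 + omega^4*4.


CNF: omega^14*5 + omega^13*2 + omega^7*6 + omega^4*4
Coefficients: 5 + 2 + 6 + 4 = 17

17


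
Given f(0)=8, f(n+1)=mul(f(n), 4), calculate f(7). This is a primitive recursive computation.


f(0) = 8
f(1) = mul(f(0), 4) = mul(8, 4) = 32
f(2) = mul(f(1), 4) = mul(32, 4) = 128
f(3) = mul(f(2), 4) = mul(128, 4) = 512
f(4) = mul(f(3), 4) = mul(512, 4) = 2048
f(5) = mul(f(4), 4) = mul(2048, 4) = 8192
f(6) = mul(f(5), 4) = mul(8192, 4) = 32768
f(7) = mul(f(6), 4) = mul(32768, 4) = 131072


131072


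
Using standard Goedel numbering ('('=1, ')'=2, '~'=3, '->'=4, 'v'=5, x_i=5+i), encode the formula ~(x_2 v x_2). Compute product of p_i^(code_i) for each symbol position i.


Formula: ~(x_2 v x_2)
Symbol codes: [3, 1, 7, 5, 7, 2]
Primes: [2, 3, 5, 7, 11, 13]
p_1^3 = 2^3 = 8
p_2^1 = 3^1 = 3
p_3^7 = 5^7 = 78125
p_4^5 = 7^5 = 16807
p_5^7 = 11^7 = 19487171
p_6^2 = 13^2 = 169
Product = 103783179799674375000

103783179799674375000


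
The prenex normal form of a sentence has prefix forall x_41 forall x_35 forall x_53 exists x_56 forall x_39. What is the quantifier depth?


Quantifier prefix has 5 quantifier symbols.
Quantifier depth = 5

5


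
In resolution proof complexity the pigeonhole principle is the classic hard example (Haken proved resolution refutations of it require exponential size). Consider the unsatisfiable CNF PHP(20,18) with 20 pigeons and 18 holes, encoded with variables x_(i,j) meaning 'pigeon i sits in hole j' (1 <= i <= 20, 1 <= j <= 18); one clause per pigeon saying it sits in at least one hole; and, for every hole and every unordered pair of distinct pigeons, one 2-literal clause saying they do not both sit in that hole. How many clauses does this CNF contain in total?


PHP(20,18): 20 pigeons, 18 holes, 20*18 = 360 variables.
- pigeon clauses: one per pigeon -> 20 clauses
- hole clauses: 18 holes * C(20,2) = 18 * 190 -> 3420 clauses
Total clauses = 20 + 3420 = 3440

3440


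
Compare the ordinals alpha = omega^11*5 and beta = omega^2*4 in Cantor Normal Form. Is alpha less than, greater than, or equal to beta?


Compare term by term from highest exponent:
alpha = omega^11*5
beta = omega^2*4
Term 1: alpha has omega^11*5, beta has omega^2*4
Result: alpha > beta

alpha > beta


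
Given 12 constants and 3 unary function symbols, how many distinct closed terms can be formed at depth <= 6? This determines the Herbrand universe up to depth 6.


Herbrand terms by depth:
Depth 0: 12 constants
Depth 1: 36 new terms (running total: 48)
Depth 2: 108 new terms (running total: 156)
Depth 3: 324 new terms (running total: 480)
Depth 4: 972 new terms (running total: 1452)
Depth 5: 2916 new terms (running total: 4368)
Depth 6: 8748 new terms (running total: 13116)
Total distinct ground terms = 13116

13116


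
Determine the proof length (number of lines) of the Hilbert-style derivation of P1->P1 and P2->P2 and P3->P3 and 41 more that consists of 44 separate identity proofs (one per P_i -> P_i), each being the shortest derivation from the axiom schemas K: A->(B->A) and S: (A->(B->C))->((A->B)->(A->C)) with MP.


The shortest proof of A->A from K and S in the Hilbert calculus has exactly 5 lines:
(1) K instance A->((A->A)->A), (2) S instance, (3) MP on 1,2, (4) K instance A->(A->A), (5) MP on 3,4.
For 44 independent identities: 44 * 5 = 220 lines total.

220


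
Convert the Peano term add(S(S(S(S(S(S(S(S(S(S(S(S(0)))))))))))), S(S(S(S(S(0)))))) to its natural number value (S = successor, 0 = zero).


add(S^12(0), S^5(0)):
S^12(0) = 12
S^5(0) = 5
12 + 5 = 17

17


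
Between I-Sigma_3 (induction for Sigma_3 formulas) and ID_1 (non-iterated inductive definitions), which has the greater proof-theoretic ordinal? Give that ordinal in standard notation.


Proof-theoretic ordinal of I-Sigma_3 (induction for Sigma_3 formulas): omega^(omega^(omega^omega))
Proof-theoretic ordinal of ID_1 (non-iterated inductive definitions): psi_0(epsilon_{Omega+1})
Comparing: omega^(omega^(omega^omega)) < psi_0(epsilon_{Omega+1}).
The larger ordinal is psi_0(epsilon_{Omega+1}) (from ID_1 (non-iterated inductive definitions)).

psi_0(epsilon_{Omega+1})


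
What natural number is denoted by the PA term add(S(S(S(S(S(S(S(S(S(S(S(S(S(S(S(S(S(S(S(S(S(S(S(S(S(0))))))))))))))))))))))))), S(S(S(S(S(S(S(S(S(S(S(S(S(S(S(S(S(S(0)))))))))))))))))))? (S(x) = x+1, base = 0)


add(S^25(0), S^18(0)):
S^25(0) = 25
S^18(0) = 18
25 + 18 = 43

43


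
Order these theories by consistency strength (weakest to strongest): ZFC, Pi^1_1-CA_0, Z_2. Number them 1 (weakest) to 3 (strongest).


Ordering by consistency strength:
1. Pi^1_1-CA_0
2. Z_2
3. ZFC


ZFC=3, Pi^1_1-CA_0=1, Z_2=2


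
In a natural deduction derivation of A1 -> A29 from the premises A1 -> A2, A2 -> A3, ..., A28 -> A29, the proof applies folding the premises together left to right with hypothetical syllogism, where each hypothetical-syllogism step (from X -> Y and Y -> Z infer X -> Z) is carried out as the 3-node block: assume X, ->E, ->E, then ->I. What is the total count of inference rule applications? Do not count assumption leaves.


There are 28 premises in the chain. The first HS step combines premises 1 and 2; each further premise needs one more HS step.
So 28 premises require 28 - 1 = 27 hypothetical-syllogism steps.
Each HS step uses 3 inference nodes (->E, ->E, ->I).
27 * 3 = 81 total inference nodes.

81


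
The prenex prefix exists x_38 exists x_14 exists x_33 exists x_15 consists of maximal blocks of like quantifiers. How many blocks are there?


Alternations = 0.
Blocks = alternations + 1 = 1

1


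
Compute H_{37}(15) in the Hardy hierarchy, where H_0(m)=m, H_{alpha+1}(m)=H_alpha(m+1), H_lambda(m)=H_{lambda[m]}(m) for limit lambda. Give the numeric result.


H_37(15):
For finite ordinals k, H_k(n) = n + k (each successor step adds 1).
H_37(15) = 15 + 37 = 52

52


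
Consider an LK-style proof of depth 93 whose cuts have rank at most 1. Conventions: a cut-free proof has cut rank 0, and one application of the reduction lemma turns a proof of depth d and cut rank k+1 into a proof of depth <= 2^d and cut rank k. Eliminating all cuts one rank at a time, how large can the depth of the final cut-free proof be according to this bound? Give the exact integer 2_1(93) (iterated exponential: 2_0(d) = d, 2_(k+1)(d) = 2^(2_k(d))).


Each rank reduction sends depth d to at most 2^d; cut rank r needs r reductions.
2_0(93) = 93
2_1(93) = 2^93 = 9903520314283042199192993792
Cut-free depth bound = 9903520314283042199192993792

9903520314283042199192993792


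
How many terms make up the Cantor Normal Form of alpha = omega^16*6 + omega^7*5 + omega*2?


CNF: omega^16*6 + omega^7*5 + omega*2
Count the summands separated by '+':
  term 1: omega^16*6
  term 2: omega^7*5
  term 3: omega*2
Total terms = 3

3


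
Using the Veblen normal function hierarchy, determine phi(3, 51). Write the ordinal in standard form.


phi(3, 51):
phi(3, beta) = eta_beta (the beta-th eta number, fixed point of zeta).
phi(3, 51) = eta_51

eta_51


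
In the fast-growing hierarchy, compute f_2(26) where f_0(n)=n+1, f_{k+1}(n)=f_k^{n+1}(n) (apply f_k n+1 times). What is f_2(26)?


f_2(26) = f_1^27(26)
f_1(m) = 2m + 1.
Iterating: f_1^k(n) = 2^k*(n+1) - 1.
f_2(26) = 2^27*(26+1) - 1 = 134217728*27 - 1 = 3623878655

3623878655


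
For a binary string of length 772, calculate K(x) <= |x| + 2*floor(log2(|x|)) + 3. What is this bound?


floor(log2(772)) = 9
2 * 9 = 18
K(x) <= 772 + 18 + 3 = 793

793


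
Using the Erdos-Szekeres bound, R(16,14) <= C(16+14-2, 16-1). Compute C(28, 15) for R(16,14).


R(16,14) <= C(16+14-2, 16-1) = C(28, 15)
C(28, 15) = 28! / (15! * 13!)
= 37442160

37442160


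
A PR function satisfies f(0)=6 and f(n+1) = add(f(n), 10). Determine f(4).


f(0) = 6
f(1) = add(f(0), 10) = add(6, 10) = 16
f(2) = add(f(1), 10) = add(16, 10) = 26
f(3) = add(f(2), 10) = add(26, 10) = 36
f(4) = add(f(3), 10) = add(36, 10) = 46


46


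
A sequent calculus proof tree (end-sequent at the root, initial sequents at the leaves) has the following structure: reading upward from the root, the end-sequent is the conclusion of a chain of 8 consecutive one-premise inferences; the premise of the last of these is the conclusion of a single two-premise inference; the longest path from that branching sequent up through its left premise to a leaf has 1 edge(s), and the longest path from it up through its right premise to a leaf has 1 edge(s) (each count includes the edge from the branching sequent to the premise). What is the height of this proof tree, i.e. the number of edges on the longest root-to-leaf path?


Longest path through the left premise: 1 edges (measured from the branching sequent)
Longest path through the right premise: 1 edges
Height of the subtree rooted at the branching sequent: max(1, 1) = 1
The branching sequent sits 8 edges above the root (the chain of one-premise inferences), so height = 1 + 8 = 9

9


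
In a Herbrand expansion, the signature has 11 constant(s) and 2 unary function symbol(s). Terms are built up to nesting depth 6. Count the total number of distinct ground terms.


Herbrand terms by depth:
Depth 0: 11 constants
Depth 1: 22 new terms (running total: 33)
Depth 2: 44 new terms (running total: 77)
Depth 3: 88 new terms (running total: 165)
Depth 4: 176 new terms (running total: 341)
Depth 5: 352 new terms (running total: 693)
Depth 6: 704 new terms (running total: 1397)
Total distinct ground terms = 1397

1397


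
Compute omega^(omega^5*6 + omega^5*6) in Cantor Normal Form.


omega^(omega^5*6 + omega^5*6):
Both terms of the exponent have the same exponent 5, so they merge: omega^5*6 + omega^5*6 = omega^5*(6+6) = omega^5*12.
omega raised to a CNF ordinal is a single CNF term: Result = omega^(omega^5*12)

omega^(omega^5*12)


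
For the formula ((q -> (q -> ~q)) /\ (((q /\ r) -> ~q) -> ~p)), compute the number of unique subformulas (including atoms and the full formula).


Formula: ((q -> (q -> ~q)) /\ (((q /\ r) -> ~q) -> ~p))
Subformulas found:
  1. q
  2. r
  3. p
  4. ~p
  5. ~q
  6. (q /\ r)
  7. (q -> ~q)
  8. (q -> (q -> ~q))
  9. ((q /\ r) -> ~q)
  10. (((q /\ r) -> ~q) -> ~p)
  11. ((q -> (q -> ~q)) /\ (((q /\ r) -> ~q) -> ~p))
Total distinct subformulas = 11

11


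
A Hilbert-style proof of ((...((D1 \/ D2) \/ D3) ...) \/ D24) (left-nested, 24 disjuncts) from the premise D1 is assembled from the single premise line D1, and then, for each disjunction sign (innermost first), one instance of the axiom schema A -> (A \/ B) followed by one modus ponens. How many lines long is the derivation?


Building the left-nested 24-ary disjunction from D1:
- 1 premise line (D1)
- 24 disjuncts means 23 disjunction signs; each needs 1 axiom instance + 1 MP = 2 lines: 2 * 23 = 46
Total = 1 + 46 = 47 lines.

47


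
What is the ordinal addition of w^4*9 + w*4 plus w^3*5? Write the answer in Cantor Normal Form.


Ordinal addition (w^4*9 + w*4) + w^3*5:
alpha's leading term has exponent 4 > beta's exponent 3, so it survives.
alpha's tail term has exponent 1 < beta's exponent 3, so it is absorbed by beta.
In ordinal addition, any term followed by a strictly larger-exponent term is absorbed.
Result = w^4*9 + w^3*5

w^4*9 + w^3*5


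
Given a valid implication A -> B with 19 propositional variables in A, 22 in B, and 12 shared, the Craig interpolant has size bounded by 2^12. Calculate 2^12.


Shared atoms = 12
Craig interpolant size bound = 2^12
= 4096

4096


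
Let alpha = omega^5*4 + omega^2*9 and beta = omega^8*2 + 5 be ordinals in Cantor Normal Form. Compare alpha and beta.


Compare term by term from highest exponent:
alpha = omega^5*4 + omega^2*9
beta = omega^8*2 + 5
Term 1: alpha has omega^5*4, beta has omega^8*2
Term 2: alpha has omega^2*9, beta has omega^0*5
Result: alpha < beta

alpha < beta


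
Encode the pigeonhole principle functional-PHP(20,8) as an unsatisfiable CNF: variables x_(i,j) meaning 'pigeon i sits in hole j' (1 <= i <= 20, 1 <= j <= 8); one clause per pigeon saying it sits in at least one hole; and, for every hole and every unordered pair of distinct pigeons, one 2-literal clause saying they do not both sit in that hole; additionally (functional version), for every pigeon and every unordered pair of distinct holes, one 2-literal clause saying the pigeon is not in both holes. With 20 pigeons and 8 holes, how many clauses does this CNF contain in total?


functional-PHP(20,8): 20 pigeons, 8 holes, 20*8 = 160 variables.
- pigeon clauses: one per pigeon -> 20 clauses
- hole clauses: 8 holes * C(20,2) = 8 * 190 -> 1520 clauses
- functional clauses: 20 pigeons * C(8,2) = 20 * 28 -> 560 clauses
Total clauses = 20 + 1520 + 560 = 2100

2100


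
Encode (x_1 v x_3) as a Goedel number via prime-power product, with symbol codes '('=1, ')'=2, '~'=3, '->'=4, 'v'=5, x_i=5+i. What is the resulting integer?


Formula: (x_1 v x_3)
Symbol codes: [1, 6, 5, 8, 2]
Primes: [2, 3, 5, 7, 11]
p_1^1 = 2^1 = 2
p_2^6 = 3^6 = 729
p_3^5 = 5^5 = 3125
p_4^8 = 7^8 = 5764801
p_5^2 = 11^2 = 121
Product = 3178170821306250

3178170821306250


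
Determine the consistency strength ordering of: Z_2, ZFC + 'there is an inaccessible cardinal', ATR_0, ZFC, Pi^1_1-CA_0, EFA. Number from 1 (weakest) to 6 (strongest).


Ordering by consistency strength:
1. EFA
2. ATR_0
3. Pi^1_1-CA_0
4. Z_2
5. ZFC
6. ZFC + 'there is an inaccessible cardinal'


Z_2=4, ZFC + 'there is an inaccessible cardinal'=6, ATR_0=2, ZFC=5, Pi^1_1-CA_0=3, EFA=1


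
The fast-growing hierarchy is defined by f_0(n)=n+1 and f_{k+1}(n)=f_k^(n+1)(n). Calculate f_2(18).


f_2(18) = f_1^19(18)
f_1(m) = 2m + 1.
Iterating: f_1^k(n) = 2^k*(n+1) - 1.
f_2(18) = 2^19*(18+1) - 1 = 524288*19 - 1 = 9961471

9961471


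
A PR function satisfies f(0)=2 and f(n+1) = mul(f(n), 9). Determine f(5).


f(0) = 2
f(1) = mul(f(0), 9) = mul(2, 9) = 18
f(2) = mul(f(1), 9) = mul(18, 9) = 162
f(3) = mul(f(2), 9) = mul(162, 9) = 1458
f(4) = mul(f(3), 9) = mul(1458, 9) = 13122
f(5) = mul(f(4), 9) = mul(13122, 9) = 118098


118098


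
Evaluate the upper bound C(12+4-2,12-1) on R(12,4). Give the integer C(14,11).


R(12,4) <= C(12+4-2, 12-1) = C(14, 11)
C(14, 11) = 14! / (11! * 3!)
= 364

364


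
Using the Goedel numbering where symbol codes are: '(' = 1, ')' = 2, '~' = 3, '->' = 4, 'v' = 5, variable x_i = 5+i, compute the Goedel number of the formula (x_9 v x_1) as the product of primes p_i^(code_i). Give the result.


Formula: (x_9 v x_1)
Symbol codes: [1, 14, 5, 6, 2]
Primes: [2, 3, 5, 7, 11]
p_1^1 = 2^1 = 2
p_2^14 = 3^14 = 4782969
p_3^5 = 5^5 = 3125
p_4^6 = 7^6 = 117649
p_5^2 = 11^2 = 121
Product = 425550586910006250

425550586910006250


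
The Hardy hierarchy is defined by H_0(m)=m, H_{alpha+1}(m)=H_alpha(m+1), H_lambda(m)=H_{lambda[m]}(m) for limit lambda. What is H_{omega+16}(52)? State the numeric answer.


H_{omega+16}(52):
Unwind the 16 successor steps: H_{omega+16}(52) = H_omega(52+16) = H_omega(68).
H_omega(m) = H_m(m) = m + m = 2m.
Result = 2 * 68 = 136

136


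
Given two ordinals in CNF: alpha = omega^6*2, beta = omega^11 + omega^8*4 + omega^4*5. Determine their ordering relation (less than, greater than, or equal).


Compare term by term from highest exponent:
alpha = omega^6*2
beta = omega^11 + omega^8*4 + omega^4*5
Term 1: alpha has omega^6*2, beta has omega^11*1
Term 2: alpha has omega^0*0, beta has omega^8*4
Term 3: alpha has omega^0*0, beta has omega^4*5
Result: alpha < beta

alpha < beta


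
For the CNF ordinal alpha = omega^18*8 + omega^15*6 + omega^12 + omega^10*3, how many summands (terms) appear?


CNF: omega^18*8 + omega^15*6 + omega^12 + omega^10*3
Count the summands separated by '+':
  term 1: omega^18*8
  term 2: omega^15*6
  term 3: omega^12
  term 4: omega^10*3
Total terms = 4

4


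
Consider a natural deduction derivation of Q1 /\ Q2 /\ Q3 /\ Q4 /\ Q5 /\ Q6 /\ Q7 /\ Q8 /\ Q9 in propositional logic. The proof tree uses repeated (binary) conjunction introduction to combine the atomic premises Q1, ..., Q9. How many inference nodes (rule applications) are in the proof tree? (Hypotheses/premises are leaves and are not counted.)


The target conjunction has 9 conjuncts, i.e. 8 binary /\ connectives.
Each conjunction-intro joins two pieces, so 9 atoms require 9-1 = 8 applications.
Total inference nodes = 8

8


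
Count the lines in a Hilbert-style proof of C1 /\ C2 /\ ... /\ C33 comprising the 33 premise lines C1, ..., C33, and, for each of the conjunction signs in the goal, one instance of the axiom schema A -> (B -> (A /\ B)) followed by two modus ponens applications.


Conjoining 33 premises:
- 33 premise lines
- the goal has 32 conjunction signs; each costs 1 axiom instance + 2 MP = 3 lines: 3 * 32 = 96
Total = 33 + 96 = 129 lines.

129


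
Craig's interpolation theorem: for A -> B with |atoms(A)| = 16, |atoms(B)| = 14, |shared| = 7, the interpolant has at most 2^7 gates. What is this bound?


Shared atoms = 7
Craig interpolant size bound = 2^7
= 128

128


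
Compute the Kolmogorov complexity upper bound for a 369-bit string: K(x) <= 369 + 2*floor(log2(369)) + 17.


floor(log2(369)) = 8
2 * 8 = 16
K(x) <= 369 + 16 + 17 = 402

402


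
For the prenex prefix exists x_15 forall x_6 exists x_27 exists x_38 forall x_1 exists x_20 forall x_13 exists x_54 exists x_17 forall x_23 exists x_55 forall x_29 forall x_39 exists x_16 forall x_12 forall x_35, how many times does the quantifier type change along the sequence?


Walk the prefix and count type changes:
  position 1: exists -> forall <-- alternation
  position 2: forall -> exists <-- alternation
  position 3: exists -> exists
  position 4: exists -> forall <-- alternation
  position 5: forall -> exists <-- alternation
  position 6: exists -> forall <-- alternation
  position 7: forall -> exists <-- alternation
  position 8: exists -> exists
  position 9: exists -> forall <-- alternation
  position 10: forall -> exists <-- alternation
  position 11: exists -> forall <-- alternation
  position 12: forall -> forall
  position 13: forall -> exists <-- alternation
  position 14: exists -> forall <-- alternation
  position 15: forall -> forall
Total alternations = 11

11


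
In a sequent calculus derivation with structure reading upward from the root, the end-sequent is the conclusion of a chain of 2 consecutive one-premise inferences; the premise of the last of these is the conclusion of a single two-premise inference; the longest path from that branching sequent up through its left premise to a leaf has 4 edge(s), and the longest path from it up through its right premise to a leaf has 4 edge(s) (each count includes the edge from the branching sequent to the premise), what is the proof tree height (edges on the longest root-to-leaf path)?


Longest path through the left premise: 4 edges (measured from the branching sequent)
Longest path through the right premise: 4 edges
Height of the subtree rooted at the branching sequent: max(4, 4) = 4
The branching sequent sits 2 edges above the root (the chain of one-premise inferences), so height = 4 + 2 = 6

6


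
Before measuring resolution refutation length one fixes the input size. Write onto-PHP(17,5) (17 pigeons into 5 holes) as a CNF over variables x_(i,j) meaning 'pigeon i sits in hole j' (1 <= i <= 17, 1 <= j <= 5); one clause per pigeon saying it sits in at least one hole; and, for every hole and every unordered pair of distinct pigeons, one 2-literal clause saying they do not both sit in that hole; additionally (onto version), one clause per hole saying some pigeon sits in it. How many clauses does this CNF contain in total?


onto-PHP(17,5): 17 pigeons, 5 holes, 17*5 = 85 variables.
- pigeon clauses: one per pigeon -> 17 clauses
- hole clauses: 5 holes * C(17,2) = 5 * 136 -> 680 clauses
- onto clauses: one per hole -> 5 clauses
Total clauses = 17 + 680 + 5 = 702

702


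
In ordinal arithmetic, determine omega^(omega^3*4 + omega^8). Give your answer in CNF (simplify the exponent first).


omega^(omega^3*4 + omega^8):
In ordinal addition a term is absorbed by a following term of strictly larger exponent: 3 < 8, so omega^3*4 + omega^8 = omega^8.
omega raised to a CNF ordinal is a single CNF term: Result = omega^(omega^8)

omega^(omega^8)


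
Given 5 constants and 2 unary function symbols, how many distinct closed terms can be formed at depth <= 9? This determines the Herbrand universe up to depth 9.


Herbrand terms by depth:
Depth 0: 5 constants
Depth 1: 10 new terms (running total: 15)
Depth 2: 20 new terms (running total: 35)
Depth 3: 40 new terms (running total: 75)
Depth 4: 80 new terms (running total: 155)
Depth 5: 160 new terms (running total: 315)
Depth 6: 320 new terms (running total: 635)
Depth 7: 640 new terms (running total: 1275)
Depth 8: 1280 new terms (running total: 2555)
Depth 9: 2560 new terms (running total: 5115)
Total distinct ground terms = 5115

5115


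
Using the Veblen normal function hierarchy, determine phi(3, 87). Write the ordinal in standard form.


phi(3, 87):
phi(3, beta) = eta_beta (the beta-th eta number, fixed point of zeta).
phi(3, 87) = eta_87

eta_87


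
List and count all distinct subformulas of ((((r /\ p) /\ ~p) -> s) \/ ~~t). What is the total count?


Formula: ((((r /\ p) /\ ~p) -> s) \/ ~~t)
Subformulas found:
  1. s
  2. r
  3. t
  4. p
  5. ~t
  6. ~p
  7. ~~t
  8. (r /\ p)
  9. ((r /\ p) /\ ~p)
  10. (((r /\ p) /\ ~p) -> s)
  11. ((((r /\ p) /\ ~p) -> s) \/ ~~t)
Total distinct subformulas = 11

11


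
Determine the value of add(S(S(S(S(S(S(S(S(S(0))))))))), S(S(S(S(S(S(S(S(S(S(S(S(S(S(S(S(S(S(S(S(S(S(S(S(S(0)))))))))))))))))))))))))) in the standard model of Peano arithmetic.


add(S^9(0), S^25(0)):
S^9(0) = 9
S^25(0) = 25
9 + 25 = 34

34


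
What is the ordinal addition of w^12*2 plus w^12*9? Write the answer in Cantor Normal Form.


Ordinal addition w^12*2 + w^12*9:
Both terms have the same exponent 12.
w^e*c + w^e*d = w^e*(c+d).
Result = w^12*(2+9) = w^12*11

w^12*11


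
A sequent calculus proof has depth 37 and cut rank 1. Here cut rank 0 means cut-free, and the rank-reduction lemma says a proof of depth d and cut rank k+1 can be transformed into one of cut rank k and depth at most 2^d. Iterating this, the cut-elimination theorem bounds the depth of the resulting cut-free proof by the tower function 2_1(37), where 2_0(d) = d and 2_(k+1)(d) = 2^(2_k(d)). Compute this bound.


Each rank reduction sends depth d to at most 2^d; cut rank r needs r reductions.
2_0(37) = 37
2_1(37) = 2^37 = 137438953472
Cut-free depth bound = 137438953472

137438953472


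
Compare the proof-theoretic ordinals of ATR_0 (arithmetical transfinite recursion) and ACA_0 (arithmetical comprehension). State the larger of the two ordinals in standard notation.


Proof-theoretic ordinal of ATR_0 (arithmetical transfinite recursion): Gamma_0
Proof-theoretic ordinal of ACA_0 (arithmetical comprehension): epsilon_0
Comparing: epsilon_0 < Gamma_0.
The larger ordinal is Gamma_0 (from ATR_0 (arithmetical transfinite recursion)).

Gamma_0


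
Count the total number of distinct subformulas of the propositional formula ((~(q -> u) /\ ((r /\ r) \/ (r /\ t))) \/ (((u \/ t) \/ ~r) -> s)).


Formula: ((~(q -> u) /\ ((r /\ r) \/ (r /\ t))) \/ (((u \/ t) \/ ~r) -> s))
Subformulas found:
  1. r
  2. q
  3. u
  4. s
  5. t
  6. ~r
  7. (r /\ r)
  8. (q -> u)
  9. (u \/ t)
  10. (r /\ t)
  11. ~(q -> u)
  12. ((u \/ t) \/ ~r)
  13. ((r /\ r) \/ (r /\ t))
  14. (((u \/ t) \/ ~r) -> s)
  15. (~(q -> u) /\ ((r /\ r) \/ (r /\ t)))
  16. ((~(q -> u) /\ ((r /\ r) \/ (r /\ t))) \/ (((u \/ t) \/ ~r) -> s))
Total distinct subformulas = 16

16


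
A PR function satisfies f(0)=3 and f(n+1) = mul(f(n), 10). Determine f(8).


f(0) = 3
f(1) = mul(f(0), 10) = mul(3, 10) = 30
f(2) = mul(f(1), 10) = mul(30, 10) = 300
f(3) = mul(f(2), 10) = mul(300, 10) = 3000
f(4) = mul(f(3), 10) = mul(3000, 10) = 30000
f(5) = mul(f(4), 10) = mul(30000, 10) = 300000
f(6) = mul(f(5), 10) = mul(300000, 10) = 3000000
f(7) = mul(f(6), 10) = mul(3000000, 10) = 30000000
f(8) = mul(f(7), 10) = mul(30000000, 10) = 300000000


300000000


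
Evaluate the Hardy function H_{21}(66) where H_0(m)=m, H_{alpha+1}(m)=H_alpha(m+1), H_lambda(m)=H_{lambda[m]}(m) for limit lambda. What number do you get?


H_21(66):
For finite ordinals k, H_k(n) = n + k (each successor step adds 1).
H_21(66) = 66 + 21 = 87

87


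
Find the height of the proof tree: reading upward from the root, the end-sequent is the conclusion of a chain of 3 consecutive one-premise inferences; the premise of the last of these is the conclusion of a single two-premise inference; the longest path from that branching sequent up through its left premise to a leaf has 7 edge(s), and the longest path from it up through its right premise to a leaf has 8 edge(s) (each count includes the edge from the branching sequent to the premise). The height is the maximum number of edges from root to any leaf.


Longest path through the left premise: 7 edges (measured from the branching sequent)
Longest path through the right premise: 8 edges
Height of the subtree rooted at the branching sequent: max(7, 8) = 8
The branching sequent sits 3 edges above the root (the chain of one-premise inferences), so height = 8 + 3 = 11

11


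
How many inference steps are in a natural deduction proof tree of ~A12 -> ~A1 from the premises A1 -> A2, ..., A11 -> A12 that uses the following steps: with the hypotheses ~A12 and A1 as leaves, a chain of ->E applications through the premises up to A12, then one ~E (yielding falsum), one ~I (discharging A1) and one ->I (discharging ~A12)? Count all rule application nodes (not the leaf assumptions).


From hypothesis A1, 11 ->E steps along the 11 premises yield A12.
~E with hypothesis ~A12 gives falsum (1 node); ~I discharging A1 gives ~A1 (1 node); ->I discharging ~A12 gives the goal (1 node).
Total = 11 + 3 = 14 inference nodes.

14


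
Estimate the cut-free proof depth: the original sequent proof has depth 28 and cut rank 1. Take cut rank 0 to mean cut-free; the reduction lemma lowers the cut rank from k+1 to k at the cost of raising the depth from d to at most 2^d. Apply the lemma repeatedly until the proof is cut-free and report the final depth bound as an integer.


Each rank reduction sends depth d to at most 2^d; cut rank r needs r reductions.
2_0(28) = 28
2_1(28) = 2^28 = 268435456
Cut-free depth bound = 268435456

268435456


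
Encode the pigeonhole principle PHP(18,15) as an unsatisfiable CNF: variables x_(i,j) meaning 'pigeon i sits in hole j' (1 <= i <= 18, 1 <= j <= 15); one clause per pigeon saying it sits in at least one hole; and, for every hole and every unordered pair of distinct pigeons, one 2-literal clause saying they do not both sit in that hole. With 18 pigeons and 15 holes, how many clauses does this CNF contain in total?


PHP(18,15): 18 pigeons, 15 holes, 18*15 = 270 variables.
- pigeon clauses: one per pigeon -> 18 clauses
- hole clauses: 15 holes * C(18,2) = 15 * 153 -> 2295 clauses
Total clauses = 18 + 2295 = 2313

2313


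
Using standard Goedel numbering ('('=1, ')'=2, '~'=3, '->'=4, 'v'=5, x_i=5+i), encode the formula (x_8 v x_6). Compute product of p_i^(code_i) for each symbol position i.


Formula: (x_8 v x_6)
Symbol codes: [1, 13, 5, 11, 2]
Primes: [2, 3, 5, 7, 11]
p_1^1 = 2^1 = 2
p_2^13 = 3^13 = 1594323
p_3^5 = 5^5 = 3125
p_4^11 = 7^11 = 1977326743
p_5^2 = 11^2 = 121
Product = 2384076238065491681250

2384076238065491681250


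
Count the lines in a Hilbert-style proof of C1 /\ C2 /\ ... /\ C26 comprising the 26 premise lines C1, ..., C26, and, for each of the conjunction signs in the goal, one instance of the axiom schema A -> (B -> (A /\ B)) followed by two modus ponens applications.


Conjoining 26 premises:
- 26 premise lines
- the goal has 25 conjunction signs; each costs 1 axiom instance + 2 MP = 3 lines: 3 * 25 = 75
Total = 26 + 75 = 101 lines.

101


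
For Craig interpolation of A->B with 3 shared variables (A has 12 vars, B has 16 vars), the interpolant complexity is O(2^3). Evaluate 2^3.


Shared atoms = 3
Craig interpolant size bound = 2^3
= 8

8


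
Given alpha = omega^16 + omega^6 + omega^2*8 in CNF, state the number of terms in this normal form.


CNF: omega^16 + omega^6 + omega^2*8
Count the summands separated by '+':
  term 1: omega^16
  term 2: omega^6
  term 3: omega^2*8
Total terms = 3

3


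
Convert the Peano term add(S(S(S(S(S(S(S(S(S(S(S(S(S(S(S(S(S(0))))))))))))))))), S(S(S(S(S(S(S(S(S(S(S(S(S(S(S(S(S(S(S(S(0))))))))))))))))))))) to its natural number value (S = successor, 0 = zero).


add(S^17(0), S^20(0)):
S^17(0) = 17
S^20(0) = 20
17 + 20 = 37

37


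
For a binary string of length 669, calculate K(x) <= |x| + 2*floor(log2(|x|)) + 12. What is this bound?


floor(log2(669)) = 9
2 * 9 = 18
K(x) <= 669 + 18 + 12 = 699

699


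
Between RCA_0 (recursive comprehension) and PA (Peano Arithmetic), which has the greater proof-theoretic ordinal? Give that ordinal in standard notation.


Proof-theoretic ordinal of RCA_0 (recursive comprehension): omega^omega
Proof-theoretic ordinal of PA (Peano Arithmetic): epsilon_0
Comparing: omega^omega < epsilon_0.
The larger ordinal is epsilon_0 (from PA (Peano Arithmetic)).

epsilon_0


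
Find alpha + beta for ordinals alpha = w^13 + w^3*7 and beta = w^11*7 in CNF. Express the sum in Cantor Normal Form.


Ordinal addition (w^13 + w^3*7) + w^11*7:
alpha's leading term has exponent 13 > beta's exponent 11, so it survives.
alpha's tail term has exponent 3 < beta's exponent 11, so it is absorbed by beta.
In ordinal addition, any term followed by a strictly larger-exponent term is absorbed.
Result = w^13 + w^11*7

w^13 + w^11*7


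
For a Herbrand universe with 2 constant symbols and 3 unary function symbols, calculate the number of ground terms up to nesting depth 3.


Herbrand terms by depth:
Depth 0: 2 constants
Depth 1: 6 new terms (running total: 8)
Depth 2: 18 new terms (running total: 26)
Depth 3: 54 new terms (running total: 80)
Total distinct ground terms = 80

80


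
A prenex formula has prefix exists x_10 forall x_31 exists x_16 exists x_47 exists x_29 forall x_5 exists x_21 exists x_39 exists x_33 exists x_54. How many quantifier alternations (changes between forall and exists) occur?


Walk the prefix and count type changes:
  position 1: exists -> forall <-- alternation
  position 2: forall -> exists <-- alternation
  position 3: exists -> exists
  position 4: exists -> exists
  position 5: exists -> forall <-- alternation
  position 6: forall -> exists <-- alternation
  position 7: exists -> exists
  position 8: exists -> exists
  position 9: exists -> exists
Total alternations = 4

4


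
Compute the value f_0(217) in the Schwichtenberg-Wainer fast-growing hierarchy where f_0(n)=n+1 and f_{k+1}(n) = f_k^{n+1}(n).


f_0(217) = 217 + 1 = 218

218


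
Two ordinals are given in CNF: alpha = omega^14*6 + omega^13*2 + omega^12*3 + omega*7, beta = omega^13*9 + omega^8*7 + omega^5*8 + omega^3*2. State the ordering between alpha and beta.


Compare term by term from highest exponent:
alpha = omega^14*6 + omega^13*2 + omega^12*3 + omega*7
beta = omega^13*9 + omega^8*7 + omega^5*8 + omega^3*2
Term 1: alpha has omega^14*6, beta has omega^13*9
Term 2: alpha has omega^13*2, beta has omega^8*7
Term 3: alpha has omega^12*3, beta has omega^5*8
Term 4: alpha has omega^1*7, beta has omega^3*2
Result: alpha > beta

alpha > beta


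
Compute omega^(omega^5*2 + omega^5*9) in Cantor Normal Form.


omega^(omega^5*2 + omega^5*9):
Both terms of the exponent have the same exponent 5, so they merge: omega^5*2 + omega^5*9 = omega^5*(2+9) = omega^5*11.
omega raised to a CNF ordinal is a single CNF term: Result = omega^(omega^5*11)

omega^(omega^5*11)


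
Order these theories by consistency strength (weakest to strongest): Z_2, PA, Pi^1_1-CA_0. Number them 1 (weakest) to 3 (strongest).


Ordering by consistency strength:
1. PA
2. Pi^1_1-CA_0
3. Z_2


Z_2=3, PA=1, Pi^1_1-CA_0=2


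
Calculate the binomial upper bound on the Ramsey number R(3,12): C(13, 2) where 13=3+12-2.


R(3,12) <= C(3+12-2, 3-1) = C(13, 2)
C(13, 2) = 13! / (2! * 11!)
= 78

78


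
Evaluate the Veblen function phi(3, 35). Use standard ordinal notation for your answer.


phi(3, 35):
phi(3, beta) = eta_beta (the beta-th eta number, fixed point of zeta).
phi(3, 35) = eta_35

eta_35


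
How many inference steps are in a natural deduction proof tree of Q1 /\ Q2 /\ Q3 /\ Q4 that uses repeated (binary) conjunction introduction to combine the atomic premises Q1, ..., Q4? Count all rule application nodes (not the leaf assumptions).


The target conjunction has 4 conjuncts, i.e. 3 binary /\ connectives.
Each conjunction-intro joins two pieces, so 4 atoms require 4-1 = 3 applications.
Total inference nodes = 3

3


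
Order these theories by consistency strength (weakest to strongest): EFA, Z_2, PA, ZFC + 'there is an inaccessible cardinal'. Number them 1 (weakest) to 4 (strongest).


Ordering by consistency strength:
1. EFA
2. PA
3. Z_2
4. ZFC + 'there is an inaccessible cardinal'


EFA=1, Z_2=3, PA=2, ZFC + 'there is an inaccessible cardinal'=4


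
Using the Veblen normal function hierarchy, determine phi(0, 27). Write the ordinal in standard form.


phi(0, 27):
phi(0, beta) = omega^beta by definition.
phi(0, 27) = omega^27

omega^27


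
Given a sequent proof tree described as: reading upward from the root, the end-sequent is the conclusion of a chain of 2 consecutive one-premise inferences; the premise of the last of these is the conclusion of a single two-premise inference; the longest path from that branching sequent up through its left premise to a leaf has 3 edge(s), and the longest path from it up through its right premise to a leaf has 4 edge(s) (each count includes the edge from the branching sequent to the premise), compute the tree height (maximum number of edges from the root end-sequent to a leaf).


Longest path through the left premise: 3 edges (measured from the branching sequent)
Longest path through the right premise: 4 edges
Height of the subtree rooted at the branching sequent: max(3, 4) = 4
The branching sequent sits 2 edges above the root (the chain of one-premise inferences), so height = 4 + 2 = 6

6


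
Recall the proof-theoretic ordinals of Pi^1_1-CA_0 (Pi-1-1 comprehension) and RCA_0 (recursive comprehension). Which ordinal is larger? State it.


Proof-theoretic ordinal of Pi^1_1-CA_0 (Pi-1-1 comprehension): psi_0(Omega_omega)
Proof-theoretic ordinal of RCA_0 (recursive comprehension): omega^omega
Comparing: omega^omega < psi_0(Omega_omega).
The larger ordinal is psi_0(Omega_omega) (from Pi^1_1-CA_0 (Pi-1-1 comprehension)).

psi_0(Omega_omega)


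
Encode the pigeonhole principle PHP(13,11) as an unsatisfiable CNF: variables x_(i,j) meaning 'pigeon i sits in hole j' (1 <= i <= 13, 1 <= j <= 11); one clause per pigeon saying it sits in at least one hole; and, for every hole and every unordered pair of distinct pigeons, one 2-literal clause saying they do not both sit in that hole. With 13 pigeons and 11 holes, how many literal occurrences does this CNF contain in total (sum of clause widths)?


PHP(13,11): 13 pigeons, 11 holes, 13*11 = 143 variables.
- pigeon clauses: one per pigeon -> 13 clauses of width 11 -> 143 literals
- hole clauses: 11 holes * C(13,2) = 11 * 78 -> 858 clauses of width 2 -> 1716 literals
Total literal occurrences = 143 + 1716 = 1859

1859
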